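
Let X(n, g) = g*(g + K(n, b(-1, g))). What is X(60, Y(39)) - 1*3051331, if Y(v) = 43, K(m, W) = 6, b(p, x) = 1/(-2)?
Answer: -3049224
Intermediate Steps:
b(p, x) = -½ (b(p, x) = 1*(-½) = -½)
X(n, g) = g*(6 + g) (X(n, g) = g*(g + 6) = g*(6 + g))
X(60, Y(39)) - 1*3051331 = 43*(6 + 43) - 1*3051331 = 43*49 - 3051331 = 2107 - 3051331 = -3049224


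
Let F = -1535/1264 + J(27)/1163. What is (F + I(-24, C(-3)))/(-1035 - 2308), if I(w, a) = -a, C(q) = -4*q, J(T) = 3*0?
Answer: 16703/4225552 ≈ 0.0039529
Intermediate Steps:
J(T) = 0
F = -1535/1264 (F = -1535/1264 + 0/1163 = -1535*1/1264 + 0*(1/1163) = -1535/1264 + 0 = -1535/1264 ≈ -1.2144)
(F + I(-24, C(-3)))/(-1035 - 2308) = (-1535/1264 - (-4)*(-3))/(-1035 - 2308) = (-1535/1264 - 1*12)/(-3343) = (-1535/1264 - 12)*(-1/3343) = -16703/1264*(-1/3343) = 16703/4225552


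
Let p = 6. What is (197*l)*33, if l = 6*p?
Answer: 234036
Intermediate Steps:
l = 36 (l = 6*6 = 36)
(197*l)*33 = (197*36)*33 = 7092*33 = 234036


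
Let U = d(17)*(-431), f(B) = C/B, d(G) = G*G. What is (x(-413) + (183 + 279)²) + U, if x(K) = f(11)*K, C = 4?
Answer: 976083/11 ≈ 88735.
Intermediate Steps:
d(G) = G²
f(B) = 4/B
x(K) = 4*K/11 (x(K) = (4/11)*K = (4*(1/11))*K = 4*K/11)
U = -124559 (U = 17²*(-431) = 289*(-431) = -124559)
(x(-413) + (183 + 279)²) + U = ((4/11)*(-413) + (183 + 279)²) - 124559 = (-1652/11 + 462²) - 124559 = (-1652/11 + 213444) - 124559 = 2346232/11 - 124559 = 976083/11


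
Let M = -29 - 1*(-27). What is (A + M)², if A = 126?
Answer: 15376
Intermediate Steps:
M = -2 (M = -29 + 27 = -2)
(A + M)² = (126 - 2)² = 124² = 15376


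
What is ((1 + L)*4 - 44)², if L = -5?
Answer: 3600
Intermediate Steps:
((1 + L)*4 - 44)² = ((1 - 5)*4 - 44)² = (-4*4 - 44)² = (-16 - 44)² = (-60)² = 3600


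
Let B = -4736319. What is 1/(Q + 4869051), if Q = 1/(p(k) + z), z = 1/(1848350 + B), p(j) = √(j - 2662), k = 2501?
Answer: (I + 2887969*√161)/(1981082*I + 14061668347419*√161) ≈ 2.0538e-7 + 3.3243e-15*I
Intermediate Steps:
p(j) = √(-2662 + j)
z = -1/2887969 (z = 1/(1848350 - 4736319) = 1/(-2887969) = -1/2887969 ≈ -3.4626e-7)
Q = 1/(-1/2887969 + I*√161) (Q = 1/(√(-2662 + 2501) - 1/2887969) = 1/(√(-161) - 1/2887969) = 1/(I*√161 - 1/2887969) = 1/(-1/2887969 + I*√161) ≈ -0.e-9 - 0.078811*I)
1/(Q + 4869051) = 1/((-2887969/1342798756138722 - 8340364944961*I*√161/1342798756138722) + 4869051) = 1/(6538155626375997604853/1342798756138722 - 8340364944961*I*√161/1342798756138722)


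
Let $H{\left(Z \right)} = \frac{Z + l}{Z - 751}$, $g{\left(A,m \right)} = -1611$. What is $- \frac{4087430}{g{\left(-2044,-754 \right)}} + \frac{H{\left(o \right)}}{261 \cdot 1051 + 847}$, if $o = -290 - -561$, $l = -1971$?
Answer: $\frac{8997512557165}{3546236304} \approx 2537.2$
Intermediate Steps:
$o = 271$ ($o = -290 + 561 = 271$)
$H{\left(Z \right)} = \frac{-1971 + Z}{-751 + Z}$ ($H{\left(Z \right)} = \frac{Z - 1971}{Z - 751} = \frac{-1971 + Z}{-751 + Z}$)
$- \frac{4087430}{g{\left(-2044,-754 \right)}} + \frac{H{\left(o \right)}}{261 \cdot 1051 + 847} = - \frac{4087430}{-1611} + \frac{\frac{1}{-751 + 271} \left(-1971 + 271\right)}{261 \cdot 1051 + 847} = \left(-4087430\right) \left(- \frac{1}{1611}\right) + \frac{\frac{1}{-480} \left(-1700\right)}{274311 + 847} = \frac{4087430}{1611} + \frac{\left(- \frac{1}{480}\right) \left(-1700\right)}{275158} = \frac{4087430}{1611} + \frac{85}{24} \cdot \frac{1}{275158} = \frac{4087430}{1611} + \frac{85}{6603792} = \frac{8997512557165}{3546236304}$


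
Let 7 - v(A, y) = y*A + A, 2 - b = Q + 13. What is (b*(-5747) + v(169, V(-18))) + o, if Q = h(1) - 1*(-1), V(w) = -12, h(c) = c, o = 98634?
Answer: 175211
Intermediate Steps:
Q = 2 (Q = 1 - 1*(-1) = 1 + 1 = 2)
b = -13 (b = 2 - (2 + 13) = 2 - 1*15 = 2 - 15 = -13)
v(A, y) = 7 - A - A*y (v(A, y) = 7 - (y*A + A) = 7 - (A*y + A) = 7 - (A + A*y) = 7 + (-A - A*y) = 7 - A - A*y)
(b*(-5747) + v(169, V(-18))) + o = (-13*(-5747) + (7 - 1*169 - 1*169*(-12))) + 98634 = (74711 + (7 - 169 + 2028)) + 98634 = (74711 + 1866) + 98634 = 76577 + 98634 = 175211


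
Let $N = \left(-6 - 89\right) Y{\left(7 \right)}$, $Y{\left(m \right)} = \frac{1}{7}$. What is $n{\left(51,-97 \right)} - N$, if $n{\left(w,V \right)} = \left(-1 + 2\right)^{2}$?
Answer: $\frac{102}{7} \approx 14.571$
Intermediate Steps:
$Y{\left(m \right)} = \frac{1}{7}$
$N = - \frac{95}{7}$ ($N = \left(-6 - 89\right) \frac{1}{7} = \left(-95\right) \frac{1}{7} = - \frac{95}{7} \approx -13.571$)
$n{\left(w,V \right)} = 1$ ($n{\left(w,V \right)} = 1^{2} = 1$)
$n{\left(51,-97 \right)} - N = 1 - - \frac{95}{7} = 1 + \frac{95}{7} = \frac{102}{7}$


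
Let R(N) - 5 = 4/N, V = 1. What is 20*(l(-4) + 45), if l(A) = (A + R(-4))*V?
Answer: 900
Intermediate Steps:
R(N) = 5 + 4/N
l(A) = 4 + A (l(A) = (A + (5 + 4/(-4)))*1 = (A + (5 + 4*(-¼)))*1 = (A + (5 - 1))*1 = (A + 4)*1 = (4 + A)*1 = 4 + A)
20*(l(-4) + 45) = 20*((4 - 4) + 45) = 20*(0 + 45) = 20*45 = 900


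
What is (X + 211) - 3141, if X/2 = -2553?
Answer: -8036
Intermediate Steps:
X = -5106 (X = 2*(-2553) = -5106)
(X + 211) - 3141 = (-5106 + 211) - 3141 = -4895 - 3141 = -8036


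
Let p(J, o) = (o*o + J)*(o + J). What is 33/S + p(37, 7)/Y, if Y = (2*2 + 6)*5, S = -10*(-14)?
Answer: 53141/700 ≈ 75.916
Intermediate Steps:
S = 140
Y = 50 (Y = (4 + 6)*5 = 10*5 = 50)
p(J, o) = (J + o)*(J + o²) (p(J, o) = (o² + J)*(J + o) = (J + o²)*(J + o) = (J + o)*(J + o²))
33/S + p(37, 7)/Y = 33/140 + (37² + 7³ + 37*7 + 37*7²)/50 = 33*(1/140) + (1369 + 343 + 259 + 37*49)*(1/50) = 33/140 + (1369 + 343 + 259 + 1813)*(1/50) = 33/140 + 3784*(1/50) = 33/140 + 1892/25 = 53141/700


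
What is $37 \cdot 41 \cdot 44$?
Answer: $66748$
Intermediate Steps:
$37 \cdot 41 \cdot 44 = 1517 \cdot 44 = 66748$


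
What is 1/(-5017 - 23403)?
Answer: -1/28420 ≈ -3.5186e-5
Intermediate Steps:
1/(-5017 - 23403) = 1/(-28420) = -1/28420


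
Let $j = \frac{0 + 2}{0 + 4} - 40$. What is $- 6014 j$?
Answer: $237553$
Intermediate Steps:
$j = - \frac{79}{2}$ ($j = \frac{2}{4} - 40 = 2 \cdot \frac{1}{4} - 40 = \frac{1}{2} - 40 = - \frac{79}{2} \approx -39.5$)
$- 6014 j = \left(-6014\right) \left(- \frac{79}{2}\right) = 237553$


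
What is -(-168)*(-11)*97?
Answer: -179256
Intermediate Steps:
-(-168)*(-11)*97 = -84*22*97 = -1848*97 = -179256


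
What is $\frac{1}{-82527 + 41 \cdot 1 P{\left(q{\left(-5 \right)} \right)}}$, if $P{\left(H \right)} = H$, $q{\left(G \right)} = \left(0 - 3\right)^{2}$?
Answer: $- \frac{1}{82158} \approx -1.2172 \cdot 10^{-5}$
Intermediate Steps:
$q{\left(G \right)} = 9$ ($q{\left(G \right)} = \left(-3\right)^{2} = 9$)
$\frac{1}{-82527 + 41 \cdot 1 P{\left(q{\left(-5 \right)} \right)}} = \frac{1}{-82527 + 41 \cdot 1 \cdot 9} = \frac{1}{-82527 + 41 \cdot 9} = \frac{1}{-82527 + 369} = \frac{1}{-82158} = - \frac{1}{82158}$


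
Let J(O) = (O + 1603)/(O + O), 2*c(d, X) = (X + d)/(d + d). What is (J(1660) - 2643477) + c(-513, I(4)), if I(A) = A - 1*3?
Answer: -4502262188441/1703160 ≈ -2.6435e+6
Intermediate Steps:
I(A) = -3 + A (I(A) = A - 3 = -3 + A)
c(d, X) = (X + d)/(4*d) (c(d, X) = ((X + d)/(d + d))/2 = ((X + d)/((2*d)))/2 = ((X + d)*(1/(2*d)))/2 = ((X + d)/(2*d))/2 = (X + d)/(4*d))
J(O) = (1603 + O)/(2*O) (J(O) = (1603 + O)/((2*O)) = (1603 + O)*(1/(2*O)) = (1603 + O)/(2*O))
(J(1660) - 2643477) + c(-513, I(4)) = ((1/2)*(1603 + 1660)/1660 - 2643477) + (1/4)*((-3 + 4) - 513)/(-513) = ((1/2)*(1/1660)*3263 - 2643477) + (1/4)*(-1/513)*(1 - 513) = (3263/3320 - 2643477) + (1/4)*(-1/513)*(-512) = -8776340377/3320 + 128/513 = -4502262188441/1703160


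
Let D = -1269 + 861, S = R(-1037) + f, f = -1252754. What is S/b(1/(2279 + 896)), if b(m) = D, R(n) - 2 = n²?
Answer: 177383/408 ≈ 434.76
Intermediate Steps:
R(n) = 2 + n²
S = -177383 (S = (2 + (-1037)²) - 1252754 = (2 + 1075369) - 1252754 = 1075371 - 1252754 = -177383)
D = -408
b(m) = -408
S/b(1/(2279 + 896)) = -177383/(-408) = -177383*(-1/408) = 177383/408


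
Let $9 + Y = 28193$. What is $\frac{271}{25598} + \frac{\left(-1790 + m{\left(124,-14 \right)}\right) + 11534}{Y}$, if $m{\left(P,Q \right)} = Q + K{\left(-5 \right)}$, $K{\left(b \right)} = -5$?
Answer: $\frac{128289207}{360727016} \approx 0.35564$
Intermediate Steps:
$Y = 28184$ ($Y = -9 + 28193 = 28184$)
$m{\left(P,Q \right)} = -5 + Q$ ($m{\left(P,Q \right)} = Q - 5 = -5 + Q$)
$\frac{271}{25598} + \frac{\left(-1790 + m{\left(124,-14 \right)}\right) + 11534}{Y} = \frac{271}{25598} + \frac{\left(-1790 - 19\right) + 11534}{28184} = 271 \cdot \frac{1}{25598} + \left(\left(-1790 - 19\right) + 11534\right) \frac{1}{28184} = \frac{271}{25598} + \left(-1809 + 11534\right) \frac{1}{28184} = \frac{271}{25598} + 9725 \cdot \frac{1}{28184} = \frac{271}{25598} + \frac{9725}{28184} = \frac{128289207}{360727016}$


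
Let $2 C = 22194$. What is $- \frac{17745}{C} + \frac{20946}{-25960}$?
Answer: $- \frac{115516327}{48013020} \approx -2.4059$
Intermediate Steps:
$C = 11097$ ($C = \frac{1}{2} \cdot 22194 = 11097$)
$- \frac{17745}{C} + \frac{20946}{-25960} = - \frac{17745}{11097} + \frac{20946}{-25960} = \left(-17745\right) \frac{1}{11097} + 20946 \left(- \frac{1}{25960}\right) = - \frac{5915}{3699} - \frac{10473}{12980} = - \frac{115516327}{48013020}$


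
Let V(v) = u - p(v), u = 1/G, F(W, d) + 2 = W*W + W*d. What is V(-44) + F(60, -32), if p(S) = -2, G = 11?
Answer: 18481/11 ≈ 1680.1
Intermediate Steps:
F(W, d) = -2 + W² + W*d (F(W, d) = -2 + (W*W + W*d) = -2 + (W² + W*d) = -2 + W² + W*d)
u = 1/11 ≈ 0.090909
V(v) = 23/11 (V(v) = 1/11 - 1*(-2) = 1/11 + 2 = 23/11)
V(-44) + F(60, -32) = 23/11 + (-2 + 60² + 60*(-32)) = 23/11 + (-2 + 3600 - 1920) = 23/11 + 1678 = 18481/11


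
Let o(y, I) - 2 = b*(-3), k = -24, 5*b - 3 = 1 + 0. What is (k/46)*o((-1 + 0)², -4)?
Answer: 24/115 ≈ 0.20870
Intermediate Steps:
b = ⅘ (b = ⅗ + (1 + 0)/5 = ⅗ + (⅕)*1 = ⅗ + ⅕ = ⅘ ≈ 0.80000)
o(y, I) = -⅖ (o(y, I) = 2 + (⅘)*(-3) = 2 - 12/5 = -⅖)
(k/46)*o((-1 + 0)², -4) = (-24/46)*(-⅖) = ((1/46)*(-24))*(-⅖) = -12/23*(-⅖) = 24/115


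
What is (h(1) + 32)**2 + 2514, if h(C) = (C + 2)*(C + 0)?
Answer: 3739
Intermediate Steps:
h(C) = C*(2 + C) (h(C) = (2 + C)*C = C*(2 + C))
(h(1) + 32)**2 + 2514 = (1*(2 + 1) + 32)**2 + 2514 = (1*3 + 32)**2 + 2514 = (3 + 32)**2 + 2514 = 35**2 + 2514 = 1225 + 2514 = 3739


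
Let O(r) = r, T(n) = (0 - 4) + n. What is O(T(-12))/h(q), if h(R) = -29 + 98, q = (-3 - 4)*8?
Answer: -16/69 ≈ -0.23188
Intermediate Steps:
T(n) = -4 + n
q = -56 (q = -7*8 = -56)
h(R) = 69
O(T(-12))/h(q) = (-4 - 12)/69 = -16*1/69 = -16/69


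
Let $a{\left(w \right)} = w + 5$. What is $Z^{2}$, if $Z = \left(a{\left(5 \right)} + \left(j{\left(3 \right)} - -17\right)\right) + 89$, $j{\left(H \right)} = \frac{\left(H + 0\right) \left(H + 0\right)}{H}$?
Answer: $14161$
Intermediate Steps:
$a{\left(w \right)} = 5 + w$
$j{\left(H \right)} = H$ ($j{\left(H \right)} = \frac{H H}{H} = \frac{H^{2}}{H} = H$)
$Z = 119$ ($Z = \left(\left(5 + 5\right) + \left(3 - -17\right)\right) + 89 = \left(10 + \left(3 + 17\right)\right) + 89 = \left(10 + 20\right) + 89 = 30 + 89 = 119$)
$Z^{2} = 119^{2} = 14161$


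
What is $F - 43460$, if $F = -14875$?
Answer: $-58335$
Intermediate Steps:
$F - 43460 = -14875 - 43460 = -58335$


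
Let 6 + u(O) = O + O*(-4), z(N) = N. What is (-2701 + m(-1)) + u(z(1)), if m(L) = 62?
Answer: -2648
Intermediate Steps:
u(O) = -6 - 3*O (u(O) = -6 + (O + O*(-4)) = -6 + (O - 4*O) = -6 - 3*O)
(-2701 + m(-1)) + u(z(1)) = (-2701 + 62) + (-6 - 3*1) = -2639 + (-6 - 3) = -2639 - 9 = -2648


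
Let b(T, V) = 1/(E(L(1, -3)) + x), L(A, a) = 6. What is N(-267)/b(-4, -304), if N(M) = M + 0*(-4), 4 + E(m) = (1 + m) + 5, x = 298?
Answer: -81702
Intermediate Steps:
E(m) = 2 + m (E(m) = -4 + ((1 + m) + 5) = -4 + (6 + m) = 2 + m)
N(M) = M (N(M) = M + 0 = M)
b(T, V) = 1/306 (b(T, V) = 1/((2 + 6) + 298) = 1/(8 + 298) = 1/306)
N(-267)/b(-4, -304) = -267/1/306 = -267*306 = -81702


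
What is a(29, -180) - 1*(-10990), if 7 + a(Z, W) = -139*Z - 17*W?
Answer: 10012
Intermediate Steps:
a(Z, W) = -7 - 139*Z - 17*W (a(Z, W) = -7 + (-139*Z - 17*W) = -7 - 139*Z - 17*W)
a(29, -180) - 1*(-10990) = (-7 - 139*29 - 17*(-180)) - 1*(-10990) = (-7 - 4031 + 3060) + 10990 = -978 + 10990 = 10012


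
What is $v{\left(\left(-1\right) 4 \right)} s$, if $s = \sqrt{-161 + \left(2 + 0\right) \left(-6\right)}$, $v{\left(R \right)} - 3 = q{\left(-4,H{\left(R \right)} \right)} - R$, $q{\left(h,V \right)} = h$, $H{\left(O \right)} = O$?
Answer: $3 i \sqrt{173} \approx 39.459 i$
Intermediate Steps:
$v{\left(R \right)} = -1 - R$ ($v{\left(R \right)} = 3 - \left(4 + R\right) = -1 - R$)
$s = i \sqrt{173}$ ($s = \sqrt{-161 + 2 \left(-6\right)} = \sqrt{-161 - 12} = \sqrt{-173} = i \sqrt{173} \approx 13.153 i$)
$v{\left(\left(-1\right) 4 \right)} s = \left(-1 - \left(-1\right) 4\right) i \sqrt{173} = \left(-1 - -4\right) i \sqrt{173} = \left(-1 + 4\right) i \sqrt{173} = 3 i \sqrt{173}$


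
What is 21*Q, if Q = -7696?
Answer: -161616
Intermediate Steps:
21*Q = 21*(-7696) = -161616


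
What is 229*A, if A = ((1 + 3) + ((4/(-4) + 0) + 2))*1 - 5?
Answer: 0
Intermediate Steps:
A = 0 (A = (4 + ((4*(-¼) + 0) + 2))*1 - 5 = (4 + ((-1 + 0) + 2))*1 - 5 = (4 + (-1 + 2))*1 - 5 = (4 + 1)*1 - 5 = 5*1 - 5 = 5 - 5 = 0)
229*A = 229*0 = 0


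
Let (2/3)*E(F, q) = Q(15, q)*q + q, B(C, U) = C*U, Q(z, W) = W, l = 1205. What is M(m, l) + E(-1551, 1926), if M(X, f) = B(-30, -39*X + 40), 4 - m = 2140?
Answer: 3066783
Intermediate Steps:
m = -2136 (m = 4 - 1*2140 = 4 - 2140 = -2136)
E(F, q) = 3*q/2 + 3*q**2/2 (E(F, q) = 3*(q*q + q)/2 = 3*(q**2 + q)/2 = 3*(q + q**2)/2 = 3*q/2 + 3*q**2/2)
M(X, f) = -1200 + 1170*X (M(X, f) = -30*(-39*X + 40) = -30*(40 - 39*X) = -1200 + 1170*X)
M(m, l) + E(-1551, 1926) = (-1200 + 1170*(-2136)) + (3/2)*1926*(1 + 1926) = (-1200 - 2499120) + (3/2)*1926*1927 = -2500320 + 5567103 = 3066783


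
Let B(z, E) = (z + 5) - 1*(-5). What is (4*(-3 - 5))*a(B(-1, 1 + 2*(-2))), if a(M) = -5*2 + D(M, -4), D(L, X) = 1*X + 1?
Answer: 416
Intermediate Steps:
D(L, X) = 1 + X (D(L, X) = X + 1 = 1 + X)
B(z, E) = 10 + z (B(z, E) = (5 + z) + 5 = 10 + z)
a(M) = -13 (a(M) = -5*2 + (1 - 4) = -10 - 3 = -13)
(4*(-3 - 5))*a(B(-1, 1 + 2*(-2))) = (4*(-3 - 5))*(-13) = (4*(-8))*(-13) = -32*(-13) = 416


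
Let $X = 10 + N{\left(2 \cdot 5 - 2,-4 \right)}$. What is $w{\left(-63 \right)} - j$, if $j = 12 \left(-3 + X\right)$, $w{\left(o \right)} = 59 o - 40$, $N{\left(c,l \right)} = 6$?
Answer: $-3913$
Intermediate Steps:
$X = 16$ ($X = 10 + 6 = 16$)
$w{\left(o \right)} = -40 + 59 o$
$j = 156$ ($j = 12 \left(-3 + 16\right) = 12 \cdot 13 = 156$)
$w{\left(-63 \right)} - j = \left(-40 + 59 \left(-63\right)\right) - 156 = \left(-40 - 3717\right) - 156 = -3757 - 156 = -3913$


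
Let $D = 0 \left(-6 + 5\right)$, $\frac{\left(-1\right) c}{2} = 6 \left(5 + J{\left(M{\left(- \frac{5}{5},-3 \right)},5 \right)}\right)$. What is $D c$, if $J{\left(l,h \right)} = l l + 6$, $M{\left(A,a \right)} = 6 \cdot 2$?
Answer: $0$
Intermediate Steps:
$M{\left(A,a \right)} = 12$
$J{\left(l,h \right)} = 6 + l^{2}$ ($J{\left(l,h \right)} = l^{2} + 6 = 6 + l^{2}$)
$c = -1860$ ($c = - 2 \cdot 6 \left(5 + \left(6 + 12^{2}\right)\right) = - 2 \cdot 6 \left(5 + \left(6 + 144\right)\right) = - 2 \cdot 6 \left(5 + 150\right) = - 2 \cdot 6 \cdot 155 = \left(-2\right) 930 = -1860$)
$D = 0$ ($D = 0 \left(-1\right) = 0$)
$D c = 0 \left(-1860\right) = 0$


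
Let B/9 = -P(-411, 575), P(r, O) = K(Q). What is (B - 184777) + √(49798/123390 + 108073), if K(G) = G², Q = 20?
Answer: -188377 + √45706320086070/20565 ≈ -1.8805e+5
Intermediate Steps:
P(r, O) = 400 (P(r, O) = 20² = 400)
B = -3600 (B = 9*(-1*400) = 9*(-400) = -3600)
(B - 184777) + √(49798/123390 + 108073) = (-3600 - 184777) + √(49798/123390 + 108073) = -188377 + √(49798*(1/123390) + 108073) = -188377 + √(24899/61695 + 108073) = -188377 + √(6667588634/61695) = -188377 + √45706320086070/20565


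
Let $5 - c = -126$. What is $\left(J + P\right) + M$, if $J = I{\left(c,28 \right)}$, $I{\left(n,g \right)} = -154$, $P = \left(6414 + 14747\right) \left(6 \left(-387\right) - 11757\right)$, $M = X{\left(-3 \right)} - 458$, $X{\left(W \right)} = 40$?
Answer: $-297926291$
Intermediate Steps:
$c = 131$ ($c = 5 - -126 = 5 + 126 = 131$)
$M = -418$ ($M = 40 - 458 = -418$)
$P = -297925719$ ($P = 21161 \left(-2322 - 11757\right) = 21161 \left(-14079\right) = -297925719$)
$J = -154$
$\left(J + P\right) + M = \left(-154 - 297925719\right) - 418 = -297925873 - 418 = -297926291$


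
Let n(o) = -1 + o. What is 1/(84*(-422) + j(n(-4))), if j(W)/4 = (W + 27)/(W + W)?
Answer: -5/177284 ≈ -2.8203e-5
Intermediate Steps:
j(W) = 2*(27 + W)/W (j(W) = 4*((W + 27)/(W + W)) = 4*((27 + W)/((2*W))) = 4*((27 + W)*(1/(2*W))) = 4*((27 + W)/(2*W)) = 2*(27 + W)/W)
1/(84*(-422) + j(n(-4))) = 1/(84*(-422) + (2 + 54/(-1 - 4))) = 1/(-35448 + (2 + 54/(-5))) = 1/(-35448 + (2 + 54*(-⅕))) = 1/(-35448 + (2 - 54/5)) = 1/(-35448 - 44/5) = 1/(-177284/5) = -5/177284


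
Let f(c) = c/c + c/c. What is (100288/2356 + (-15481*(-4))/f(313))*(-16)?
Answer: -292187040/589 ≈ -4.9607e+5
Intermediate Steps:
f(c) = 2 (f(c) = 1 + 1 = 2)
(100288/2356 + (-15481*(-4))/f(313))*(-16) = (100288/2356 - 15481*(-4)/2)*(-16) = (100288*(1/2356) + 61924*(1/2))*(-16) = (25072/589 + 30962)*(-16) = (18261690/589)*(-16) = -292187040/589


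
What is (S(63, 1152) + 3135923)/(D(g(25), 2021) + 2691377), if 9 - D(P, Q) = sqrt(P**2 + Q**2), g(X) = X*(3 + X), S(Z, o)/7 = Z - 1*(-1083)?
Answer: 241759130222/206958686473 + 89827*sqrt(4574441)/206958686473 ≈ 1.1691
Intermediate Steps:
S(Z, o) = 7581 + 7*Z (S(Z, o) = 7*(Z - 1*(-1083)) = 7*(Z + 1083) = 7*(1083 + Z) = 7581 + 7*Z)
D(P, Q) = 9 - sqrt(P**2 + Q**2)
(S(63, 1152) + 3135923)/(D(g(25), 2021) + 2691377) = ((7581 + 7*63) + 3135923)/((9 - sqrt((25*(3 + 25))**2 + 2021**2)) + 2691377) = ((7581 + 441) + 3135923)/((9 - sqrt((25*28)**2 + 4084441)) + 2691377) = (8022 + 3135923)/((9 - sqrt(700**2 + 4084441)) + 2691377) = 3143945/((9 - sqrt(490000 + 4084441)) + 2691377) = 3143945/((9 - sqrt(4574441)) + 2691377) = 3143945/(2691386 - sqrt(4574441))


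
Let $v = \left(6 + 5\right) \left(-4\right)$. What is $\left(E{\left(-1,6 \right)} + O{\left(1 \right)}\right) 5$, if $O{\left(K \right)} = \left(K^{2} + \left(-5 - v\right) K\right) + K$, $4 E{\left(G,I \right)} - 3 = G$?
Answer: $\frac{415}{2} \approx 207.5$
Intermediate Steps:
$v = -44$ ($v = 11 \left(-4\right) = -44$)
$E{\left(G,I \right)} = \frac{3}{4} + \frac{G}{4}$
$O{\left(K \right)} = K^{2} + 40 K$ ($O{\left(K \right)} = \left(K^{2} + \left(-5 - -44\right) K\right) + K = \left(K^{2} + \left(-5 + 44\right) K\right) + K = \left(K^{2} + 39 K\right) + K = K^{2} + 40 K$)
$\left(E{\left(-1,6 \right)} + O{\left(1 \right)}\right) 5 = \left(\left(\frac{3}{4} + \frac{1}{4} \left(-1\right)\right) + 1 \left(40 + 1\right)\right) 5 = \left(\left(\frac{3}{4} - \frac{1}{4}\right) + 1 \cdot 41\right) 5 = \left(\frac{1}{2} + 41\right) 5 = \frac{83}{2} \cdot 5 = \frac{415}{2}$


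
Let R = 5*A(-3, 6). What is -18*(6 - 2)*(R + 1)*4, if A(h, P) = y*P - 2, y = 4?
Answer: -31968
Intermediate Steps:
A(h, P) = -2 + 4*P (A(h, P) = 4*P - 2 = -2 + 4*P)
R = 110 (R = 5*(-2 + 4*6) = 5*(-2 + 24) = 5*22 = 110)
-18*(6 - 2)*(R + 1)*4 = -18*(6 - 2)*(110 + 1)*4 = -18*4*111*4 = -7992*4 = -18*1776 = -31968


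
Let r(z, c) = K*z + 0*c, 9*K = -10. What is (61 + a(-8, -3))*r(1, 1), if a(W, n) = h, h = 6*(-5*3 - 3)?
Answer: 470/9 ≈ 52.222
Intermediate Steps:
K = -10/9 (K = (⅑)*(-10) = -10/9 ≈ -1.1111)
r(z, c) = -10*z/9 (r(z, c) = -10*z/9 + 0*c = -10*z/9 + 0 = -10*z/9)
h = -108 (h = 6*(-15 - 3) = 6*(-18) = -108)
a(W, n) = -108
(61 + a(-8, -3))*r(1, 1) = (61 - 108)*(-10/9*1) = -47*(-10/9) = 470/9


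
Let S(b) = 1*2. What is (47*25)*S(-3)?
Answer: 2350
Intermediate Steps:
S(b) = 2
(47*25)*S(-3) = (47*25)*2 = 1175*2 = 2350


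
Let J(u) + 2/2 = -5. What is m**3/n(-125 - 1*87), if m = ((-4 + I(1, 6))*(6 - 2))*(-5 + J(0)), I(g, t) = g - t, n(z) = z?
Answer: -15524784/53 ≈ -2.9292e+5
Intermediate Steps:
J(u) = -6 (J(u) = -1 - 5 = -6)
m = 396 (m = ((-4 + (1 - 1*6))*(6 - 2))*(-5 - 6) = ((-4 + (1 - 6))*4)*(-11) = ((-4 - 5)*4)*(-11) = -9*4*(-11) = -36*(-11) = 396)
m**3/n(-125 - 1*87) = 396**3/(-125 - 1*87) = 62099136/(-125 - 87) = 62099136/(-212) = 62099136*(-1/212) = -15524784/53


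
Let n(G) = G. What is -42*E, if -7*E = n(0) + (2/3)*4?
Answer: 16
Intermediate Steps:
E = -8/21 (E = -(0 + (2/3)*4)/7 = -(0 + 8/3)/7 = -1/7*8/3 = -8/21 ≈ -0.38095)
-42*E = -42*(-8/21) = 16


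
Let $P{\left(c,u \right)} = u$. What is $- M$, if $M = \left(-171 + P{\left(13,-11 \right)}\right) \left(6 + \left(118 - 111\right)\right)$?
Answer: $2366$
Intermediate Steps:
$M = -2366$ ($M = \left(-171 - 11\right) \left(6 + \left(118 - 111\right)\right) = - 182 \left(6 + \left(118 - 111\right)\right) = - 182 \left(6 + 7\right) = \left(-182\right) 13 = -2366$)
$- M = \left(-1\right) \left(-2366\right) = 2366$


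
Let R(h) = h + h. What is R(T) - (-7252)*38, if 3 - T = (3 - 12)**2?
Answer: 275420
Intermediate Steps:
T = -78 (T = 3 - (3 - 12)**2 = 3 - 1*(-9)**2 = 3 - 1*81 = 3 - 81 = -78)
R(h) = 2*h
R(T) - (-7252)*38 = 2*(-78) - (-7252)*38 = -156 - 1*(-275576) = -156 + 275576 = 275420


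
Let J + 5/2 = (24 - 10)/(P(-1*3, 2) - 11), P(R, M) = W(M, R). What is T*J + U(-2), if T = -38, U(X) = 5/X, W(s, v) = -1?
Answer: 821/6 ≈ 136.83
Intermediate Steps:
P(R, M) = -1
J = -11/3 (J = -5/2 + (24 - 10)/(-1 - 11) = -5/2 + 14/(-12) = -5/2 + 14*(-1/12) = -5/2 - 7/6 = -11/3 ≈ -3.6667)
T*J + U(-2) = -38*(-11/3) + 5/(-2) = 418/3 + 5*(-½) = 418/3 - 5/2 = 821/6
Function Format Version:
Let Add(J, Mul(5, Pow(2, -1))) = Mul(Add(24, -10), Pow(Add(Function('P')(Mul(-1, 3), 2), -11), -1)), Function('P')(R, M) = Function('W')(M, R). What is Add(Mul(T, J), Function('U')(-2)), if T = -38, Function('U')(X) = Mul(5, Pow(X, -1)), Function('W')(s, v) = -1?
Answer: Rational(821, 6) ≈ 136.83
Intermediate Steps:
Function('P')(R, M) = -1
J = Rational(-11, 3) (J = Add(Rational(-5, 2), Mul(Add(24, -10), Pow(Add(-1, -11), -1))) = Add(Rational(-5, 2), Mul(14, Pow(-12, -1))) = Add(Rational(-5, 2), Mul(14, Rational(-1, 12))) = Add(Rational(-5, 2), Rational(-7, 6)) = Rational(-11, 3) ≈ -3.6667)
Add(Mul(T, J), Function('U')(-2)) = Add(Mul(-38, Rational(-11, 3)), Mul(5, Pow(-2, -1))) = Add(Rational(418, 3), Mul(5, Rational(-1, 2))) = Add(Rational(418, 3), Rational(-5, 2)) = Rational(821, 6)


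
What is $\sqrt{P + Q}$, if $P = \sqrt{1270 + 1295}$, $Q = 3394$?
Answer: $\sqrt{3394 + 3 \sqrt{285}} \approx 58.691$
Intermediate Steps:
$P = 3 \sqrt{285}$ ($P = \sqrt{2565} = 3 \sqrt{285} \approx 50.646$)
$\sqrt{P + Q} = \sqrt{3 \sqrt{285} + 3394} = \sqrt{3394 + 3 \sqrt{285}}$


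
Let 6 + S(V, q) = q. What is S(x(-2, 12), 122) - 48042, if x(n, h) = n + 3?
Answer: -47926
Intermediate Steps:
x(n, h) = 3 + n
S(V, q) = -6 + q
S(x(-2, 12), 122) - 48042 = (-6 + 122) - 48042 = 116 - 48042 = -47926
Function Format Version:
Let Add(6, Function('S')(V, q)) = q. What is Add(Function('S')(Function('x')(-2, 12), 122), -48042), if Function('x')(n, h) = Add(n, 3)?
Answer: -47926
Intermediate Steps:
Function('x')(n, h) = Add(3, n)
Function('S')(V, q) = Add(-6, q)
Add(Function('S')(Function('x')(-2, 12), 122), -48042) = Add(Add(-6, 122), -48042) = Add(116, -48042) = -47926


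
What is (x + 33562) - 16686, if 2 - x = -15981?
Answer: 32859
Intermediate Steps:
x = 15983 (x = 2 - 1*(-15981) = 2 + 15981 = 15983)
(x + 33562) - 16686 = (15983 + 33562) - 16686 = 49545 - 16686 = 32859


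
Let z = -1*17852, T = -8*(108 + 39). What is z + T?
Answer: -19028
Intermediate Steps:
T = -1176 (T = -8*147 = -1176)
z = -17852
z + T = -17852 - 1176 = -19028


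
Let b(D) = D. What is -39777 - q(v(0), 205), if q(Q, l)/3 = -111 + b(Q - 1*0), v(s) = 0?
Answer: -39444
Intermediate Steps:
q(Q, l) = -333 + 3*Q (q(Q, l) = 3*(-111 + (Q - 1*0)) = 3*(-111 + (Q + 0)) = 3*(-111 + Q) = -333 + 3*Q)
-39777 - q(v(0), 205) = -39777 - (-333 + 3*0) = -39777 - (-333 + 0) = -39777 - 1*(-333) = -39777 + 333 = -39444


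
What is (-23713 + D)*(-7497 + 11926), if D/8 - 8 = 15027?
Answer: 427695243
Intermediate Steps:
D = 120280 (D = 64 + 8*15027 = 64 + 120216 = 120280)
(-23713 + D)*(-7497 + 11926) = (-23713 + 120280)*(-7497 + 11926) = 96567*4429 = 427695243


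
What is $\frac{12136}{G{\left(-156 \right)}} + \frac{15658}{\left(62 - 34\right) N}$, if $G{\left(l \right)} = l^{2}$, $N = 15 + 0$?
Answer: $\frac{2011199}{53235} \approx 37.78$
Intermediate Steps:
$N = 15$
$\frac{12136}{G{\left(-156 \right)}} + \frac{15658}{\left(62 - 34\right) N} = \frac{12136}{\left(-156\right)^{2}} + \frac{15658}{\left(62 - 34\right) 15} = \frac{12136}{24336} + \frac{15658}{28 \cdot 15} = 12136 \cdot \frac{1}{24336} + \frac{15658}{420} = \frac{1517}{3042} + 15658 \cdot \frac{1}{420} = \frac{1517}{3042} + \frac{7829}{210} = \frac{2011199}{53235}$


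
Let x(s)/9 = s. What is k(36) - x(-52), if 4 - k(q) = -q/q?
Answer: 473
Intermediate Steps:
k(q) = 5 (k(q) = 4 - (-1)*q/q = 4 - (-1) = 4 - 1*(-1) = 4 + 1 = 5)
x(s) = 9*s
k(36) - x(-52) = 5 - 9*(-52) = 5 - 1*(-468) = 5 + 468 = 473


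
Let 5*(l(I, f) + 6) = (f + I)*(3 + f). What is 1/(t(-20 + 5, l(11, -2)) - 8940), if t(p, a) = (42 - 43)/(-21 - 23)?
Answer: -44/393359 ≈ -0.00011186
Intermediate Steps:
l(I, f) = -6 + (3 + f)*(I + f)/5 (l(I, f) = -6 + ((f + I)*(3 + f))/5 = -6 + ((I + f)*(3 + f))/5 = -6 + ((3 + f)*(I + f))/5 = -6 + (3 + f)*(I + f)/5)
t(p, a) = 1/44 (t(p, a) = -1/(-44) = -1*(-1/44) = 1/44)
1/(t(-20 + 5, l(11, -2)) - 8940) = 1/(1/44 - 8940) = 1/(-393359/44) = -44/393359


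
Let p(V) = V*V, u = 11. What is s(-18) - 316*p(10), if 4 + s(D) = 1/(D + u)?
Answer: -221229/7 ≈ -31604.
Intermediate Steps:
p(V) = V²
s(D) = -4 + 1/(11 + D) (s(D) = -4 + 1/(D + 11) = -4 + 1/(11 + D))
s(-18) - 316*p(10) = (-43 - 4*(-18))/(11 - 18) - 316*10² = (-43 + 72)/(-7) - 316*100 = -⅐*29 - 31600 = -29/7 - 31600 = -221229/7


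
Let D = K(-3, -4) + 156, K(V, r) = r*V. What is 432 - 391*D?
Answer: -65256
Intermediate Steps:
K(V, r) = V*r
D = 168 (D = -3*(-4) + 156 = 12 + 156 = 168)
432 - 391*D = 432 - 391*168 = 432 - 65688 = -65256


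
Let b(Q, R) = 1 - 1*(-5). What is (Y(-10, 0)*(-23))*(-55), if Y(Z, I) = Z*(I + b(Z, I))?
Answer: -75900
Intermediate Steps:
b(Q, R) = 6 (b(Q, R) = 1 + 5 = 6)
Y(Z, I) = Z*(6 + I) (Y(Z, I) = Z*(I + 6) = Z*(6 + I))
(Y(-10, 0)*(-23))*(-55) = (-10*(6 + 0)*(-23))*(-55) = (-10*6*(-23))*(-55) = -60*(-23)*(-55) = 1380*(-55) = -75900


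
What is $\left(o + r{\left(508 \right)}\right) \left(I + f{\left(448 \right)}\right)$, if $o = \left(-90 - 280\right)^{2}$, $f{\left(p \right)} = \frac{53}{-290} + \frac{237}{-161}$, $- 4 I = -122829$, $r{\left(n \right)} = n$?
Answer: $\frac{98497093830608}{23345} \approx 4.2192 \cdot 10^{9}$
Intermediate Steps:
$I = \frac{122829}{4}$ ($I = \left(- \frac{1}{4}\right) \left(-122829\right) = \frac{122829}{4} \approx 30707.0$)
$f{\left(p \right)} = - \frac{77263}{46690}$ ($f{\left(p \right)} = 53 \left(- \frac{1}{290}\right) + 237 \left(- \frac{1}{161}\right) = - \frac{53}{290} - \frac{237}{161} = - \frac{77263}{46690}$)
$o = 136900$ ($o = \left(-370\right)^{2} = 136900$)
$\left(o + r{\left(508 \right)}\right) \left(I + f{\left(448 \right)}\right) = \left(136900 + 508\right) \left(\frac{122829}{4} - \frac{77263}{46690}\right) = 137408 \cdot \frac{2867288479}{93380} = \frac{98497093830608}{23345}$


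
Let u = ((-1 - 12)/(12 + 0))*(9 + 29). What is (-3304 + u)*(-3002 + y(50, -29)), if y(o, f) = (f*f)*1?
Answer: 43373431/6 ≈ 7.2289e+6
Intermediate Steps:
y(o, f) = f² (y(o, f) = f²*1 = f²)
u = -247/6 (u = -13/12*38 = -247/6 ≈ -41.167)
(-3304 + u)*(-3002 + y(50, -29)) = (-3304 - 247/6)*(-3002 + (-29)²) = -20071*(-3002 + 841)/6 = -20071/6*(-2161) = 43373431/6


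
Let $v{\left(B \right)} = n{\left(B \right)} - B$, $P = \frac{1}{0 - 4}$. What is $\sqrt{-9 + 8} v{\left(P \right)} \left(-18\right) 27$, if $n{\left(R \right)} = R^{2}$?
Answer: $- \frac{1215 i}{8} \approx - 151.88 i$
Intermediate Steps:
$P = - \frac{1}{4}$ ($P = \frac{1}{-4} = - \frac{1}{4} \approx -0.25$)
$v{\left(B \right)} = B^{2} - B$
$\sqrt{-9 + 8} v{\left(P \right)} \left(-18\right) 27 = \sqrt{-9 + 8} \left(- \frac{-1 - \frac{1}{4}}{4}\right) \left(-18\right) 27 = \sqrt{-1} \left(\left(- \frac{1}{4}\right) \left(- \frac{5}{4}\right)\right) \left(-18\right) 27 = i \frac{5}{16} \left(-18\right) 27 = \frac{5 i}{16} \left(-18\right) 27 = - \frac{45 i}{8} \cdot 27 = - \frac{1215 i}{8}$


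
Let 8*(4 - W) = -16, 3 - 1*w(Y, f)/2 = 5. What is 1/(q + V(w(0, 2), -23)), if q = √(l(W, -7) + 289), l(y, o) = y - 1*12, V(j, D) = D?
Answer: -23/246 - √283/246 ≈ -0.16188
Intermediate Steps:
w(Y, f) = -4 (w(Y, f) = 6 - 2*5 = 6 - 10 = -4)
W = 6 (W = 4 - ⅛*(-16) = 4 + 2 = 6)
l(y, o) = -12 + y (l(y, o) = y - 12 = -12 + y)
q = √283 (q = √((-12 + 6) + 289) = √(-6 + 289) = √283 ≈ 16.823)
1/(q + V(w(0, 2), -23)) = 1/(√283 - 23) = 1/(-23 + √283)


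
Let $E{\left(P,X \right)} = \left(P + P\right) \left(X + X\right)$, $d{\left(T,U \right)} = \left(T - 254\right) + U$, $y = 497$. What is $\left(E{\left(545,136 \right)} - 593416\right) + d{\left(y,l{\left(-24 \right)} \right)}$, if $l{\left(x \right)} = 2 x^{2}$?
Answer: $-295541$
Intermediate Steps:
$d{\left(T,U \right)} = -254 + T + U$ ($d{\left(T,U \right)} = \left(-254 + T\right) + U = -254 + T + U$)
$E{\left(P,X \right)} = 4 P X$ ($E{\left(P,X \right)} = 2 P 2 X = 4 P X$)
$\left(E{\left(545,136 \right)} - 593416\right) + d{\left(y,l{\left(-24 \right)} \right)} = \left(4 \cdot 545 \cdot 136 - 593416\right) + \left(-254 + 497 + 2 \left(-24\right)^{2}\right) = \left(296480 - 593416\right) + \left(-254 + 497 + 2 \cdot 576\right) = -296936 + \left(-254 + 497 + 1152\right) = -296936 + 1395 = -295541$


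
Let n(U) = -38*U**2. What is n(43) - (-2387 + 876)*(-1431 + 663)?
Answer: -1230710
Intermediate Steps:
n(43) - (-2387 + 876)*(-1431 + 663) = -38*43**2 - (-2387 + 876)*(-1431 + 663) = -38*1849 - (-1511)*(-768) = -70262 - 1*1160448 = -70262 - 1160448 = -1230710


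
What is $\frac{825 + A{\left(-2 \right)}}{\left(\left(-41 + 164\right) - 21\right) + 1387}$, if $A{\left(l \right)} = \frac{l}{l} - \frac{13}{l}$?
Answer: $\frac{1665}{2978} \approx 0.5591$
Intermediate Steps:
$A{\left(l \right)} = 1 - \frac{13}{l}$
$\frac{825 + A{\left(-2 \right)}}{\left(\left(-41 + 164\right) - 21\right) + 1387} = \frac{825 + \frac{-13 - 2}{-2}}{\left(\left(-41 + 164\right) - 21\right) + 1387} = \frac{825 - - \frac{15}{2}}{\left(123 - 21\right) + 1387} = \frac{825 + \frac{15}{2}}{102 + 1387} = \frac{1665}{2 \cdot 1489} = \frac{1665}{2} \cdot \frac{1}{1489} = \frac{1665}{2978}$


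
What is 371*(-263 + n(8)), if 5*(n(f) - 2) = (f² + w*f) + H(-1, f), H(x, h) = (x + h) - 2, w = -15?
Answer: -503076/5 ≈ -1.0062e+5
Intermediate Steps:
H(x, h) = -2 + h + x (H(x, h) = (h + x) - 2 = -2 + h + x)
n(f) = 7/5 - 14*f/5 + f²/5 (n(f) = 2 + ((f² - 15*f) + (-2 + f - 1))/5 = 2 + ((f² - 15*f) + (-3 + f))/5 = 2 + (-3 + f² - 14*f)/5 = 2 + (-⅗ - 14*f/5 + f²/5) = 7/5 - 14*f/5 + f²/5)
371*(-263 + n(8)) = 371*(-263 + (7/5 - 14/5*8 + (⅕)*8²)) = 371*(-263 + (7/5 - 112/5 + (⅕)*64)) = 371*(-263 + (7/5 - 112/5 + 64/5)) = 371*(-263 - 41/5) = 371*(-1356/5) = -503076/5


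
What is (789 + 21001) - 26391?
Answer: -4601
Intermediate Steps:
(789 + 21001) - 26391 = 21790 - 26391 = -4601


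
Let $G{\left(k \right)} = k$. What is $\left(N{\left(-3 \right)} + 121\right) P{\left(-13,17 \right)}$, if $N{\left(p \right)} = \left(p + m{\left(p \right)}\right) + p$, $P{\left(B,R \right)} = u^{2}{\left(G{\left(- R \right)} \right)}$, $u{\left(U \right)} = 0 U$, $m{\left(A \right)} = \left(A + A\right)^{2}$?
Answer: $0$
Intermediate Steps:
$m{\left(A \right)} = 4 A^{2}$ ($m{\left(A \right)} = \left(2 A\right)^{2} = 4 A^{2}$)
$u{\left(U \right)} = 0$
$P{\left(B,R \right)} = 0$ ($P{\left(B,R \right)} = 0^{2} = 0$)
$N{\left(p \right)} = 2 p + 4 p^{2}$ ($N{\left(p \right)} = \left(p + 4 p^{2}\right) + p = 2 p + 4 p^{2}$)
$\left(N{\left(-3 \right)} + 121\right) P{\left(-13,17 \right)} = \left(2 \left(-3\right) \left(1 + 2 \left(-3\right)\right) + 121\right) 0 = \left(2 \left(-3\right) \left(1 - 6\right) + 121\right) 0 = \left(2 \left(-3\right) \left(-5\right) + 121\right) 0 = \left(30 + 121\right) 0 = 151 \cdot 0 = 0$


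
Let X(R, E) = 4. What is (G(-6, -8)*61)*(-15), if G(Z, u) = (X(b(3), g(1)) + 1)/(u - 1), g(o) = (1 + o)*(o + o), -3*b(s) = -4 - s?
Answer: 1525/3 ≈ 508.33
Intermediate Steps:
b(s) = 4/3 + s/3 (b(s) = -(-4 - s)/3 = 4/3 + s/3)
g(o) = 2*o*(1 + o) (g(o) = (1 + o)*(2*o) = 2*o*(1 + o))
G(Z, u) = 5/(-1 + u) (G(Z, u) = (4 + 1)/(u - 1) = 5/(-1 + u))
(G(-6, -8)*61)*(-15) = ((5/(-1 - 8))*61)*(-15) = ((5/(-9))*61)*(-15) = ((5*(-1/9))*61)*(-15) = -5/9*61*(-15) = -305/9*(-15) = 1525/3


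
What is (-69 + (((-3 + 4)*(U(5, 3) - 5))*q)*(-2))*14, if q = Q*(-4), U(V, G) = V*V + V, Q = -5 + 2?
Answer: -9366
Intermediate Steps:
Q = -3
U(V, G) = V + V² (U(V, G) = V² + V = V + V²)
q = 12 (q = -3*(-4) = 12)
(-69 + (((-3 + 4)*(U(5, 3) - 5))*q)*(-2))*14 = (-69 + (((-3 + 4)*(5*(1 + 5) - 5))*12)*(-2))*14 = (-69 + ((1*(5*6 - 5))*12)*(-2))*14 = (-69 + ((1*(30 - 5))*12)*(-2))*14 = (-69 + ((1*25)*12)*(-2))*14 = (-69 + (25*12)*(-2))*14 = (-69 + 300*(-2))*14 = (-69 - 600)*14 = -669*14 = -9366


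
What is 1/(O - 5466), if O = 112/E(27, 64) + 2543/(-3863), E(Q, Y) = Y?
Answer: -15452/84443763 ≈ -0.00018299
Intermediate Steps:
O = 16869/15452 (O = 112/64 + 2543/(-3863) = 112*(1/64) + 2543*(-1/3863) = 7/4 - 2543/3863 = 16869/15452 ≈ 1.0917)
1/(O - 5466) = 1/(16869/15452 - 5466) = 1/(-84443763/15452) = -15452/84443763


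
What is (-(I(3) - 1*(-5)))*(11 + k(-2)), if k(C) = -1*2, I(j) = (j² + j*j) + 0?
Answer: -207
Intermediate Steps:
I(j) = 2*j² (I(j) = (j² + j²) + 0 = 2*j² + 0 = 2*j²)
k(C) = -2
(-(I(3) - 1*(-5)))*(11 + k(-2)) = (-(2*3² - 1*(-5)))*(11 - 2) = -(2*9 + 5)*9 = -(18 + 5)*9 = -1*23*9 = -23*9 = -207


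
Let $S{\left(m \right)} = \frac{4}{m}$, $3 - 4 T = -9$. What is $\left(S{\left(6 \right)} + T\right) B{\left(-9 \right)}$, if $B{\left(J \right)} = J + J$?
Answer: $-66$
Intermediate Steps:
$B{\left(J \right)} = 2 J$
$T = 3$ ($T = \frac{3}{4} - - \frac{9}{4} = \frac{3}{4} + \frac{9}{4} = 3$)
$\left(S{\left(6 \right)} + T\right) B{\left(-9 \right)} = \left(\frac{4}{6} + 3\right) 2 \left(-9\right) = \left(4 \cdot \frac{1}{6} + 3\right) \left(-18\right) = \left(\frac{2}{3} + 3\right) \left(-18\right) = \frac{11}{3} \left(-18\right) = -66$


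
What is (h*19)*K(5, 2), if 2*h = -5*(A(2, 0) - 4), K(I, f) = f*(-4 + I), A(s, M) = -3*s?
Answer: 950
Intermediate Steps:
h = 25 (h = (-5*(-3*2 - 4))/2 = (-5*(-6 - 4))/2 = (-5*(-10))/2 = (1/2)*50 = 25)
(h*19)*K(5, 2) = (25*19)*(2*(-4 + 5)) = 475*(2*1) = 475*2 = 950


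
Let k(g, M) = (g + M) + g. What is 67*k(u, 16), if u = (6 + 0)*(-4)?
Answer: -2144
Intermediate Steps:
u = -24 (u = 6*(-4) = -24)
k(g, M) = M + 2*g (k(g, M) = (M + g) + g = M + 2*g)
67*k(u, 16) = 67*(16 + 2*(-24)) = 67*(16 - 48) = 67*(-32) = -2144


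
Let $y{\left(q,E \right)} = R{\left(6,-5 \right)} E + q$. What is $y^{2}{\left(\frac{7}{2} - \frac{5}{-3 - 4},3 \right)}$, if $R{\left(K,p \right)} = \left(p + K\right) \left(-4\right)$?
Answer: $\frac{11881}{196} \approx 60.617$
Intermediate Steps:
$R{\left(K,p \right)} = - 4 K - 4 p$ ($R{\left(K,p \right)} = \left(K + p\right) \left(-4\right) = - 4 K - 4 p$)
$y{\left(q,E \right)} = q - 4 E$ ($y{\left(q,E \right)} = \left(\left(-4\right) 6 - -20\right) E + q = \left(-24 + 20\right) E + q = - 4 E + q = q - 4 E$)
$y^{2}{\left(\frac{7}{2} - \frac{5}{-3 - 4},3 \right)} = \left(\left(\frac{7}{2} - \frac{5}{-3 - 4}\right) - 12\right)^{2} = \left(\left(7 \cdot \frac{1}{2} - \frac{5}{-7}\right) - 12\right)^{2} = \left(\left(\frac{7}{2} - - \frac{5}{7}\right) - 12\right)^{2} = \left(\left(\frac{7}{2} + \frac{5}{7}\right) - 12\right)^{2} = \left(\frac{59}{14} - 12\right)^{2} = \left(- \frac{109}{14}\right)^{2} = \frac{11881}{196}$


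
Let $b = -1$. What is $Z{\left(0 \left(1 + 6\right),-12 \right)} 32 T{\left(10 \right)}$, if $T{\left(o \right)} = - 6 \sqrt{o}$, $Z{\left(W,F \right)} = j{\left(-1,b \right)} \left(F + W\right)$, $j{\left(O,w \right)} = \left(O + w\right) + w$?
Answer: $- 6912 \sqrt{10} \approx -21858.0$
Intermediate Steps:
$j{\left(O,w \right)} = O + 2 w$
$Z{\left(W,F \right)} = - 3 F - 3 W$ ($Z{\left(W,F \right)} = \left(-1 + 2 \left(-1\right)\right) \left(F + W\right) = \left(-1 - 2\right) \left(F + W\right) = - 3 \left(F + W\right) = - 3 F - 3 W$)
$Z{\left(0 \left(1 + 6\right),-12 \right)} 32 T{\left(10 \right)} = \left(\left(-3\right) \left(-12\right) - 3 \cdot 0 \left(1 + 6\right)\right) 32 \left(- 6 \sqrt{10}\right) = \left(36 - 3 \cdot 0 \cdot 7\right) 32 \left(- 6 \sqrt{10}\right) = \left(36 - 0\right) 32 \left(- 6 \sqrt{10}\right) = \left(36 + 0\right) 32 \left(- 6 \sqrt{10}\right) = 36 \cdot 32 \left(- 6 \sqrt{10}\right) = 1152 \left(- 6 \sqrt{10}\right) = - 6912 \sqrt{10}$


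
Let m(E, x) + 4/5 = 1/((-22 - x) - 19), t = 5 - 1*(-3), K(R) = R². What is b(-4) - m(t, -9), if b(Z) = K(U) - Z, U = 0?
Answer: 773/160 ≈ 4.8313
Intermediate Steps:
t = 8 (t = 5 + 3 = 8)
m(E, x) = -⅘ + 1/(-41 - x) (m(E, x) = -⅘ + 1/((-22 - x) - 19) = -⅘ + 1/(-41 - x))
b(Z) = -Z (b(Z) = 0² - Z = 0 - Z = -Z)
b(-4) - m(t, -9) = -1*(-4) - (-169 - 4*(-9))/(5*(41 - 9)) = 4 - (-169 + 36)/(5*32) = 4 - (-133)/(5*32) = 4 - 1*(-133/160) = 4 + 133/160 = 773/160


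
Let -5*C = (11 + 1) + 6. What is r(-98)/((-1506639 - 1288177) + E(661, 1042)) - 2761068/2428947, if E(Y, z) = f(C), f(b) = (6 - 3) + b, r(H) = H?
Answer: -12860734405538/11314102326867 ≈ -1.1367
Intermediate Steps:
C = -18/5 (C = -((11 + 1) + 6)/5 = -(12 + 6)/5 = -⅕*18 = -18/5 ≈ -3.6000)
f(b) = 3 + b
E(Y, z) = -⅗ (E(Y, z) = 3 - 18/5 = -⅗)
r(-98)/((-1506639 - 1288177) + E(661, 1042)) - 2761068/2428947 = -98/((-1506639 - 1288177) - ⅗) - 2761068/2428947 = -98/(-2794816 - ⅗) - 2761068*1/2428947 = -98/(-13974083/5) - 920356/809649 = -98*(-5/13974083) - 920356/809649 = 490/13974083 - 920356/809649 = -12860734405538/11314102326867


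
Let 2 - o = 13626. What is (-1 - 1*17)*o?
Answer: 245232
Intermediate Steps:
o = -13624 (o = 2 - 1*13626 = 2 - 13626 = -13624)
(-1 - 1*17)*o = (-1 - 1*17)*(-13624) = (-1 - 17)*(-13624) = -18*(-13624) = 245232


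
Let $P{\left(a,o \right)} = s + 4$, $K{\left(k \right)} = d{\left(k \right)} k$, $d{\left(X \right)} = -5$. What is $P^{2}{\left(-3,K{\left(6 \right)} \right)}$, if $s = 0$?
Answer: $16$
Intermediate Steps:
$K{\left(k \right)} = - 5 k$
$P{\left(a,o \right)} = 4$ ($P{\left(a,o \right)} = 0 + 4 = 4$)
$P^{2}{\left(-3,K{\left(6 \right)} \right)} = 4^{2} = 16$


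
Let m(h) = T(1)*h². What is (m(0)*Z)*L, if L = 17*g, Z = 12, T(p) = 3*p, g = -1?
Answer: 0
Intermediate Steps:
L = -17 (L = 17*(-1) = -17)
m(h) = 3*h² (m(h) = (3*1)*h² = 3*h²)
(m(0)*Z)*L = ((3*0²)*12)*(-17) = ((3*0)*12)*(-17) = (0*12)*(-17) = 0*(-17) = 0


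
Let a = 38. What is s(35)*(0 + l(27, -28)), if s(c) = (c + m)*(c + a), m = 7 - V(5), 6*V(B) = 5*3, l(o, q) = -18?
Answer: -51903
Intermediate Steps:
V(B) = 5/2 (V(B) = (5*3)/6 = (1/6)*15 = 5/2)
m = 9/2 (m = 7 - 1*5/2 = 7 - 5/2 = 9/2 ≈ 4.5000)
s(c) = (38 + c)*(9/2 + c) (s(c) = (c + 9/2)*(c + 38) = (9/2 + c)*(38 + c) = (38 + c)*(9/2 + c))
s(35)*(0 + l(27, -28)) = (171 + 35**2 + (85/2)*35)*(0 - 18) = (171 + 1225 + 2975/2)*(-18) = (5767/2)*(-18) = -51903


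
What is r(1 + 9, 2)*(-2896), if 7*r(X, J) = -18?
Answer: 52128/7 ≈ 7446.9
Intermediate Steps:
r(X, J) = -18/7 (r(X, J) = (⅐)*(-18) = -18/7)
r(1 + 9, 2)*(-2896) = -18/7*(-2896) = 52128/7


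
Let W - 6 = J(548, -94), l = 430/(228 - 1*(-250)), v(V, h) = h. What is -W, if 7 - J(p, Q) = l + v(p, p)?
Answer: 128080/239 ≈ 535.90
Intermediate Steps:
l = 215/239 (l = 430/(228 + 250) = 430/478 = 430*(1/478) = 215/239 ≈ 0.89958)
J(p, Q) = 1458/239 - p (J(p, Q) = 7 - (215/239 + p) = 7 + (-215/239 - p) = 1458/239 - p)
W = -128080/239 (W = 6 + (1458/239 - 1*548) = 6 + (1458/239 - 548) = 6 - 129514/239 = -128080/239 ≈ -535.90)
-W = -1*(-128080/239) = 128080/239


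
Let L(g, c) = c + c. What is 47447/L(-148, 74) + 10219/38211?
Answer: 1814509729/5655228 ≈ 320.86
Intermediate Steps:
L(g, c) = 2*c
47447/L(-148, 74) + 10219/38211 = 47447/((2*74)) + 10219/38211 = 47447/148 + 10219*(1/38211) = 47447*(1/148) + 10219/38211 = 47447/148 + 10219/38211 = 1814509729/5655228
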